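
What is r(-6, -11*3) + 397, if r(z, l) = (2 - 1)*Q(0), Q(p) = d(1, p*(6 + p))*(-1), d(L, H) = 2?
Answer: 395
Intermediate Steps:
Q(p) = -2 (Q(p) = 2*(-1) = -2)
r(z, l) = -2 (r(z, l) = (2 - 1)*(-2) = 1*(-2) = -2)
r(-6, -11*3) + 397 = -2 + 397 = 395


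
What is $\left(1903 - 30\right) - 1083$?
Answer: $790$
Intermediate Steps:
$\left(1903 - 30\right) - 1083 = 1873 - 1083 = 790$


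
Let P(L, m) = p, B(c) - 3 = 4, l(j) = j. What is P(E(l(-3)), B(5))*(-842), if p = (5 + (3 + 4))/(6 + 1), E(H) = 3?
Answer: -10104/7 ≈ -1443.4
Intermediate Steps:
B(c) = 7 (B(c) = 3 + 4 = 7)
p = 12/7 (p = (5 + 7)/7 = 12*(⅐) = 12/7 ≈ 1.7143)
P(L, m) = 12/7
P(E(l(-3)), B(5))*(-842) = (12/7)*(-842) = -10104/7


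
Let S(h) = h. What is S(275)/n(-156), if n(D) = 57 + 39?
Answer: 275/96 ≈ 2.8646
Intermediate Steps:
n(D) = 96
S(275)/n(-156) = 275/96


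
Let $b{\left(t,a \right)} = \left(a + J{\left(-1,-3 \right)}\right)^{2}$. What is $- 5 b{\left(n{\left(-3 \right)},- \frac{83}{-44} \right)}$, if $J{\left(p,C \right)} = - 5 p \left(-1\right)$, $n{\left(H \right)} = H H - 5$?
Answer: $- \frac{93845}{1936} \approx -48.474$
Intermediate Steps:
$n{\left(H \right)} = -5 + H^{2}$ ($n{\left(H \right)} = H^{2} - 5 = -5 + H^{2}$)
$J{\left(p,C \right)} = 5 p$
$b{\left(t,a \right)} = \left(-5 + a\right)^{2}$ ($b{\left(t,a \right)} = \left(a + 5 \left(-1\right)\right)^{2} = \left(a - 5\right)^{2} = \left(-5 + a\right)^{2}$)
$- 5 b{\left(n{\left(-3 \right)},- \frac{83}{-44} \right)} = - 5 \left(-5 - \frac{83}{-44}\right)^{2} = - 5 \left(-5 - - \frac{83}{44}\right)^{2} = - 5 \left(-5 + \frac{83}{44}\right)^{2} = - 5 \left(- \frac{137}{44}\right)^{2} = \left(-5\right) \frac{18769}{1936} = - \frac{93845}{1936}$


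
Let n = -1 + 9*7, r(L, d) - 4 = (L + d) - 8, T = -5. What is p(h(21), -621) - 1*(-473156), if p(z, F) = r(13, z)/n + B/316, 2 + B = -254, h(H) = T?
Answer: 1158757218/2449 ≈ 4.7316e+5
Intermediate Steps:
r(L, d) = -4 + L + d (r(L, d) = 4 + ((L + d) - 8) = 4 + (-8 + L + d) = -4 + L + d)
n = 62 (n = -1 + 63 = 62)
h(H) = -5
B = -256 (B = -2 - 254 = -256)
p(z, F) = -3257/4898 + z/62 (p(z, F) = (-4 + 13 + z)/62 - 256/316 = (9 + z)*(1/62) - 256*1/316 = (9/62 + z/62) - 64/79 = -3257/4898 + z/62)
p(h(21), -621) - 1*(-473156) = (-3257/4898 + (1/62)*(-5)) - 1*(-473156) = (-3257/4898 - 5/62) + 473156 = -1826/2449 + 473156 = 1158757218/2449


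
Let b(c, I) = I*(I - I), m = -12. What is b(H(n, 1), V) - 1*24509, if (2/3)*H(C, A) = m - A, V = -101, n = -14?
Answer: -24509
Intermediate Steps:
H(C, A) = -18 - 3*A/2 (H(C, A) = 3*(-12 - A)/2 = -18 - 3*A/2)
b(c, I) = 0 (b(c, I) = I*0 = 0)
b(H(n, 1), V) - 1*24509 = 0 - 1*24509 = 0 - 24509 = -24509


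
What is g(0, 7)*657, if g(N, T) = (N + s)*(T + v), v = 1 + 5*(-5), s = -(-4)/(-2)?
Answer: 22338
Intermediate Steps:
s = -2 (s = -(-4)*(-1)/2 = -2*1 = -2)
v = -24 (v = 1 - 25 = -24)
g(N, T) = (-24 + T)*(-2 + N) (g(N, T) = (N - 2)*(T - 24) = (-2 + N)*(-24 + T) = (-24 + T)*(-2 + N))
g(0, 7)*657 = (48 - 24*0 - 2*7 + 0*7)*657 = (48 + 0 - 14 + 0)*657 = 34*657 = 22338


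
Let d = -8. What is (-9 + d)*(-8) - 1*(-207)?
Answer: 343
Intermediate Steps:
(-9 + d)*(-8) - 1*(-207) = (-9 - 8)*(-8) - 1*(-207) = -17*(-8) + 207 = 136 + 207 = 343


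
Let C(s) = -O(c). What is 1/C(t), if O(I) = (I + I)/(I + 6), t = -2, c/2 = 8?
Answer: -11/16 ≈ -0.68750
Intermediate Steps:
c = 16 (c = 2*8 = 16)
O(I) = 2*I/(6 + I) (O(I) = (2*I)/(6 + I) = 2*I/(6 + I))
C(s) = -16/11 (C(s) = -2*16/(6 + 16) = -2*16/22 = -1*16/11 = -16/11)
1/C(t) = 1/(-16/11) = -11/16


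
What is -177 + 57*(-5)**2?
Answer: 1248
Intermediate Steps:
-177 + 57*(-5)**2 = -177 + 57*25 = -177 + 1425 = 1248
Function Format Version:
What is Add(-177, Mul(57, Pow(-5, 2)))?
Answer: 1248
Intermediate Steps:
Add(-177, Mul(57, Pow(-5, 2))) = Add(-177, Mul(57, 25)) = Add(-177, 1425) = 1248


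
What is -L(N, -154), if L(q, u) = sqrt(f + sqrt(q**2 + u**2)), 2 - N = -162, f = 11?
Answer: -sqrt(11 + 2*sqrt(12653)) ≈ -15.361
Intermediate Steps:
N = 164 (N = 2 - 1*(-162) = 2 + 162 = 164)
L(q, u) = sqrt(11 + sqrt(q**2 + u**2))
-L(N, -154) = -sqrt(11 + sqrt(164**2 + (-154)**2)) = -sqrt(11 + sqrt(26896 + 23716)) = -sqrt(11 + sqrt(50612)) = -sqrt(11 + 2*sqrt(12653))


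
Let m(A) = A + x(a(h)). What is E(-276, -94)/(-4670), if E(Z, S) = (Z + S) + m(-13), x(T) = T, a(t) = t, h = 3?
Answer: 38/467 ≈ 0.081370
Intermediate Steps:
m(A) = 3 + A (m(A) = A + 3 = 3 + A)
E(Z, S) = -10 + S + Z (E(Z, S) = (Z + S) + (3 - 13) = (S + Z) - 10 = -10 + S + Z)
E(-276, -94)/(-4670) = (-10 - 94 - 276)/(-4670) = -380*(-1/4670) = 38/467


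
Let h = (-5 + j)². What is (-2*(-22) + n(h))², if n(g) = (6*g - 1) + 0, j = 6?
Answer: 2401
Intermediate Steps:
h = 1 (h = (-5 + 6)² = 1² = 1)
n(g) = -1 + 6*g (n(g) = (-1 + 6*g) + 0 = -1 + 6*g)
(-2*(-22) + n(h))² = (-2*(-22) + (-1 + 6*1))² = (44 + (-1 + 6))² = (44 + 5)² = 49² = 2401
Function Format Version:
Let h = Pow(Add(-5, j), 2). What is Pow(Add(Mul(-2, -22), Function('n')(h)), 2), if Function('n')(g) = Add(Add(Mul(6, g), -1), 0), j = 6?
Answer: 2401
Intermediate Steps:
h = 1 (h = Pow(Add(-5, 6), 2) = Pow(1, 2) = 1)
Function('n')(g) = Add(-1, Mul(6, g)) (Function('n')(g) = Add(Add(-1, Mul(6, g)), 0) = Add(-1, Mul(6, g)))
Pow(Add(Mul(-2, -22), Function('n')(h)), 2) = Pow(Add(Mul(-2, -22), Add(-1, Mul(6, 1))), 2) = Pow(Add(44, Add(-1, 6)), 2) = Pow(Add(44, 5), 2) = Pow(49, 2) = 2401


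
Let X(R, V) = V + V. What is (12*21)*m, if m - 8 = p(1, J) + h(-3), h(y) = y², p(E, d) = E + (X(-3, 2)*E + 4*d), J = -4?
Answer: 1512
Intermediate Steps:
X(R, V) = 2*V
p(E, d) = 4*d + 5*E (p(E, d) = E + ((2*2)*E + 4*d) = E + (4*E + 4*d) = 4*d + 5*E)
m = 6 (m = 8 + ((4*(-4) + 5*1) + (-3)²) = 8 + ((-16 + 5) + 9) = 8 + (-11 + 9) = 8 - 2 = 6)
(12*21)*m = (12*21)*6 = 252*6 = 1512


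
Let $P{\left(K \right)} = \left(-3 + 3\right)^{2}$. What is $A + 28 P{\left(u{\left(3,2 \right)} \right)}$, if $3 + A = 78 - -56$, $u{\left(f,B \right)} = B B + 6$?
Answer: $131$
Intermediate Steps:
$u{\left(f,B \right)} = 6 + B^{2}$ ($u{\left(f,B \right)} = B^{2} + 6 = 6 + B^{2}$)
$P{\left(K \right)} = 0$ ($P{\left(K \right)} = 0^{2} = 0$)
$A = 131$ ($A = -3 + \left(78 - -56\right) = -3 + \left(78 + 56\right) = -3 + 134 = 131$)
$A + 28 P{\left(u{\left(3,2 \right)} \right)} = 131 + 28 \cdot 0 = 131 + 0 = 131$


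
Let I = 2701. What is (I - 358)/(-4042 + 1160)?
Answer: -213/262 ≈ -0.81298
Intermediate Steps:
(I - 358)/(-4042 + 1160) = (2701 - 358)/(-4042 + 1160) = 2343/(-2882) = 2343*(-1/2882) = -213/262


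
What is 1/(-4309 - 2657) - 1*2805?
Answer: -19539631/6966 ≈ -2805.0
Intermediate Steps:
1/(-4309 - 2657) - 1*2805 = 1/(-6966) - 2805 = -1/6966 - 2805 = -19539631/6966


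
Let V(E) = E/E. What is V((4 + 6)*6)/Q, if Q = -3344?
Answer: -1/3344 ≈ -0.00029904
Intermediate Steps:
V(E) = 1
V((4 + 6)*6)/Q = 1/(-3344) = 1*(-1/3344) = -1/3344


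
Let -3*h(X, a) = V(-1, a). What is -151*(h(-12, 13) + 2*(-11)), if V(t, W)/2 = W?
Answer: 13892/3 ≈ 4630.7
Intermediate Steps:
V(t, W) = 2*W
h(X, a) = -2*a/3
-151*(h(-12, 13) + 2*(-11)) = -151*(-⅔*13 + 2*(-11)) = -151*(-26/3 - 22) = -151*(-92/3) = 13892/3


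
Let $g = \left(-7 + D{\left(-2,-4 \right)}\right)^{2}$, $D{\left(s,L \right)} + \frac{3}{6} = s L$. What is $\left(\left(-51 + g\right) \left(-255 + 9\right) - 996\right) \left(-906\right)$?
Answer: $-10408581$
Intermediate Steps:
$D{\left(s,L \right)} = - \frac{1}{2} + L s$ ($D{\left(s,L \right)} = - \frac{1}{2} + s L = - \frac{1}{2} + L s$)
$g = \frac{1}{4}$ ($g = \left(-7 - - \frac{15}{2}\right)^{2} = \left(-7 + \left(- \frac{1}{2} + 8\right)\right)^{2} = \left(-7 + \frac{15}{2}\right)^{2} = \left(\frac{1}{2}\right)^{2} = \frac{1}{4} \approx 0.25$)
$\left(\left(-51 + g\right) \left(-255 + 9\right) - 996\right) \left(-906\right) = \left(\left(-51 + \frac{1}{4}\right) \left(-255 + 9\right) - 996\right) \left(-906\right) = \left(\left(- \frac{203}{4}\right) \left(-246\right) - 996\right) \left(-906\right) = \left(\frac{24969}{2} - 996\right) \left(-906\right) = \frac{22977}{2} \left(-906\right) = -10408581$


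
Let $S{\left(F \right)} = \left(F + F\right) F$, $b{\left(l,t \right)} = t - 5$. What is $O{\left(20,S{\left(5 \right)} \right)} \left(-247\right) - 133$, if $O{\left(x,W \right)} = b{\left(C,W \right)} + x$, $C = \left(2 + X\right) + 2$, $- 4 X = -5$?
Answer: $-16188$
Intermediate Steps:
$X = \frac{5}{4}$ ($X = \left(- \frac{1}{4}\right) \left(-5\right) = \frac{5}{4} \approx 1.25$)
$C = \frac{21}{4}$ ($C = \left(2 + \frac{5}{4}\right) + 2 = \frac{13}{4} + 2 = \frac{21}{4} \approx 5.25$)
$b{\left(l,t \right)} = -5 + t$
$S{\left(F \right)} = 2 F^{2}$ ($S{\left(F \right)} = 2 F F = 2 F^{2}$)
$O{\left(x,W \right)} = -5 + W + x$ ($O{\left(x,W \right)} = \left(-5 + W\right) + x = -5 + W + x$)
$O{\left(20,S{\left(5 \right)} \right)} \left(-247\right) - 133 = \left(-5 + 2 \cdot 5^{2} + 20\right) \left(-247\right) - 133 = \left(-5 + 2 \cdot 25 + 20\right) \left(-247\right) - 133 = \left(-5 + 50 + 20\right) \left(-247\right) - 133 = 65 \left(-247\right) - 133 = -16055 - 133 = -16188$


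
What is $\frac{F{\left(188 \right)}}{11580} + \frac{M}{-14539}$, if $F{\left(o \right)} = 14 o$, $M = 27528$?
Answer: $- \frac{2262158}{1357755} \approx -1.6661$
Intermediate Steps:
$\frac{F{\left(188 \right)}}{11580} + \frac{M}{-14539} = \frac{14 \cdot 188}{11580} + \frac{27528}{-14539} = 2632 \cdot \frac{1}{11580} + 27528 \left(- \frac{1}{14539}\right) = \frac{658}{2895} - \frac{888}{469} = - \frac{2262158}{1357755}$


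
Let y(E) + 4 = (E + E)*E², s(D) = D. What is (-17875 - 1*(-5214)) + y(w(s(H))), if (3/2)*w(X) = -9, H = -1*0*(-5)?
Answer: -13097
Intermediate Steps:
H = 0 (H = 0*(-5) = 0)
w(X) = -6 (w(X) = (⅔)*(-9) = -6)
y(E) = -4 + 2*E³ (y(E) = -4 + (E + E)*E² = -4 + (2*E)*E² = -4 + 2*E³)
(-17875 - 1*(-5214)) + y(w(s(H))) = (-17875 - 1*(-5214)) + (-4 + 2*(-6)³) = (-17875 + 5214) + (-4 + 2*(-216)) = -12661 + (-4 - 432) = -12661 - 436 = -13097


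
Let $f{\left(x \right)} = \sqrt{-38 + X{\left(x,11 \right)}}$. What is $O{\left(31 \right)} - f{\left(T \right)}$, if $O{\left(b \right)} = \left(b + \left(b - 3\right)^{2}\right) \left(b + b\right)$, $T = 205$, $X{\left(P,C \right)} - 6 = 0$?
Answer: $50530 - 4 i \sqrt{2} \approx 50530.0 - 5.6569 i$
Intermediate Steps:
$X{\left(P,C \right)} = 6$ ($X{\left(P,C \right)} = 6 + 0 = 6$)
$f{\left(x \right)} = 4 i \sqrt{2}$ ($f{\left(x \right)} = \sqrt{-38 + 6} = \sqrt{-32} = 4 i \sqrt{2}$)
$O{\left(b \right)} = 2 b \left(b + \left(-3 + b\right)^{2}\right)$ ($O{\left(b \right)} = \left(b + \left(-3 + b\right)^{2}\right) 2 b = 2 b \left(b + \left(-3 + b\right)^{2}\right)$)
$O{\left(31 \right)} - f{\left(T \right)} = 2 \cdot 31 \left(31 + \left(-3 + 31\right)^{2}\right) - 4 i \sqrt{2} = 2 \cdot 31 \left(31 + 28^{2}\right) - 4 i \sqrt{2} = 2 \cdot 31 \left(31 + 784\right) - 4 i \sqrt{2} = 2 \cdot 31 \cdot 815 - 4 i \sqrt{2} = 50530 - 4 i \sqrt{2}$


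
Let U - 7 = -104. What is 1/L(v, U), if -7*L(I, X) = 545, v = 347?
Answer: -7/545 ≈ -0.012844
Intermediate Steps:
U = -97 (U = 7 - 104 = -97)
L(I, X) = -545/7 (L(I, X) = -1/7*545 = -545/7)
1/L(v, U) = 1/(-545/7) = -7/545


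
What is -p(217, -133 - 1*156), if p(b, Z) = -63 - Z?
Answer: -226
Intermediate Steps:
-p(217, -133 - 1*156) = -(-63 - (-133 - 1*156)) = -(-63 - (-133 - 156)) = -(-63 - 1*(-289)) = -(-63 + 289) = -1*226 = -226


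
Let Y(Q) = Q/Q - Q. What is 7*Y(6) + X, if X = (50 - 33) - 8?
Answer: -26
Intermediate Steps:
X = 9 (X = 17 - 8 = 9)
Y(Q) = 1 - Q
7*Y(6) + X = 7*(1 - 1*6) + 9 = 7*(1 - 6) + 9 = 7*(-5) + 9 = -35 + 9 = -26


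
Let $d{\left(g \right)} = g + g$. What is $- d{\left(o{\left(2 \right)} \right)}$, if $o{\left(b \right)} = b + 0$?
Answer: $-4$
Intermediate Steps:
$o{\left(b \right)} = b$
$d{\left(g \right)} = 2 g$
$- d{\left(o{\left(2 \right)} \right)} = - 2 \cdot 2 = \left(-1\right) 4 = -4$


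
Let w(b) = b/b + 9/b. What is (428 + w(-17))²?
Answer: 53056656/289 ≈ 1.8359e+5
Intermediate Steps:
w(b) = 1 + 9/b
(428 + w(-17))² = (428 + (9 - 17)/(-17))² = (428 - 1/17*(-8))² = (428 + 8/17)² = (7284/17)² = 53056656/289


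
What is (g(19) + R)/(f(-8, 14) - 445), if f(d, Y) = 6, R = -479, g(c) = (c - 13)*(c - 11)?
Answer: 431/439 ≈ 0.98178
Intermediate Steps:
g(c) = (-13 + c)*(-11 + c)
(g(19) + R)/(f(-8, 14) - 445) = ((143 + 19² - 24*19) - 479)/(6 - 445) = ((143 + 361 - 456) - 479)/(-439) = (48 - 479)*(-1/439) = -431*(-1/439) = 431/439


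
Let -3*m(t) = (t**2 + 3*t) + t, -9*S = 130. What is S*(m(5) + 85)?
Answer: -9100/9 ≈ -1011.1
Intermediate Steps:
S = -130/9 (S = -1/9*130 = -130/9 ≈ -14.444)
m(t) = -4*t/3 - t**2/3 (m(t) = -((t**2 + 3*t) + t)/3 = -(t**2 + 4*t)/3 = -4*t/3 - t**2/3)
S*(m(5) + 85) = -130*(-1/3*5*(4 + 5) + 85)/9 = -130*(-1/3*5*9 + 85)/9 = -130*(-15 + 85)/9 = -130/9*70 = -9100/9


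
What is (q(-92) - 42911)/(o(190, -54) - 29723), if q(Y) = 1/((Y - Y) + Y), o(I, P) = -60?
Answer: 3947813/2740036 ≈ 1.4408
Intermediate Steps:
q(Y) = 1/Y (q(Y) = 1/(0 + Y) = 1/Y)
(q(-92) - 42911)/(o(190, -54) - 29723) = (1/(-92) - 42911)/(-60 - 29723) = (-1/92 - 42911)/(-29783) = -3947813/92*(-1/29783) = 3947813/2740036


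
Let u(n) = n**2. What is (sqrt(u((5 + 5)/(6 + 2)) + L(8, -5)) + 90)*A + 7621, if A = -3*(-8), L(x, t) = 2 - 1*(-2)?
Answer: 9781 + 6*sqrt(89) ≈ 9837.6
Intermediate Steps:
L(x, t) = 4 (L(x, t) = 2 + 2 = 4)
A = 24
(sqrt(u((5 + 5)/(6 + 2)) + L(8, -5)) + 90)*A + 7621 = (sqrt(((5 + 5)/(6 + 2))**2 + 4) + 90)*24 + 7621 = (sqrt((10/8)**2 + 4) + 90)*24 + 7621 = (sqrt((10*(1/8))**2 + 4) + 90)*24 + 7621 = (sqrt((5/4)**2 + 4) + 90)*24 + 7621 = (sqrt(25/16 + 4) + 90)*24 + 7621 = (sqrt(89/16) + 90)*24 + 7621 = (sqrt(89)/4 + 90)*24 + 7621 = (90 + sqrt(89)/4)*24 + 7621 = (2160 + 6*sqrt(89)) + 7621 = 9781 + 6*sqrt(89)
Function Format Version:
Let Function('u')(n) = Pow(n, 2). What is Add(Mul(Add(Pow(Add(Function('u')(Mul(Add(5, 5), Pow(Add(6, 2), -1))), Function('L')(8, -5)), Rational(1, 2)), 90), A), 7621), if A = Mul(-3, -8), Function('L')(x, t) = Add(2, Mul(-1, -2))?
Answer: Add(9781, Mul(6, Pow(89, Rational(1, 2)))) ≈ 9837.6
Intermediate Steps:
Function('L')(x, t) = 4 (Function('L')(x, t) = Add(2, 2) = 4)
A = 24
Add(Mul(Add(Pow(Add(Function('u')(Mul(Add(5, 5), Pow(Add(6, 2), -1))), Function('L')(8, -5)), Rational(1, 2)), 90), A), 7621) = Add(Mul(Add(Pow(Add(Pow(Mul(Add(5, 5), Pow(Add(6, 2), -1)), 2), 4), Rational(1, 2)), 90), 24), 7621) = Add(Mul(Add(Pow(Add(Pow(Mul(10, Pow(8, -1)), 2), 4), Rational(1, 2)), 90), 24), 7621) = Add(Mul(Add(Pow(Add(Pow(Mul(10, Rational(1, 8)), 2), 4), Rational(1, 2)), 90), 24), 7621) = Add(Mul(Add(Pow(Add(Pow(Rational(5, 4), 2), 4), Rational(1, 2)), 90), 24), 7621) = Add(Mul(Add(Pow(Add(Rational(25, 16), 4), Rational(1, 2)), 90), 24), 7621) = Add(Mul(Add(Pow(Rational(89, 16), Rational(1, 2)), 90), 24), 7621) = Add(Mul(Add(Mul(Rational(1, 4), Pow(89, Rational(1, 2))), 90), 24), 7621) = Add(Mul(Add(90, Mul(Rational(1, 4), Pow(89, Rational(1, 2)))), 24), 7621) = Add(Add(2160, Mul(6, Pow(89, Rational(1, 2)))), 7621) = Add(9781, Mul(6, Pow(89, Rational(1, 2))))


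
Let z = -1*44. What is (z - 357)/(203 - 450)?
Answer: 401/247 ≈ 1.6235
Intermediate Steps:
z = -44
(z - 357)/(203 - 450) = (-44 - 357)/(203 - 450) = -401/(-247) = -401*(-1/247) = 401/247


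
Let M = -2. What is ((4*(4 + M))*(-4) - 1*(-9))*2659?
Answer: -61157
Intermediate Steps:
((4*(4 + M))*(-4) - 1*(-9))*2659 = ((4*(4 - 2))*(-4) - 1*(-9))*2659 = ((4*2)*(-4) + 9)*2659 = (8*(-4) + 9)*2659 = (-32 + 9)*2659 = -23*2659 = -61157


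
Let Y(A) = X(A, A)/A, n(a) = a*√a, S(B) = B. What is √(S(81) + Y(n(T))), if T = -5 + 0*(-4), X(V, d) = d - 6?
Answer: √(2050 - 6*I*√5)/5 ≈ 9.0554 - 0.029632*I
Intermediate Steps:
X(V, d) = -6 + d
T = -5 (T = -5 + 0 = -5)
n(a) = a^(3/2)
Y(A) = (-6 + A)/A
√(S(81) + Y(n(T))) = √(81 + (-6 + (-5)^(3/2))/((-5)^(3/2))) = √(81 + (-6 - 5*I*√5)/((-5*I*√5))) = √(81 + (I*√5/25)*(-6 - 5*I*√5)) = √(81 + I*√5*(-6 - 5*I*√5)/25)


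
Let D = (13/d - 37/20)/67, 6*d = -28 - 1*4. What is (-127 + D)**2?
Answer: 463846809969/28729600 ≈ 16145.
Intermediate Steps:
d = -16/3 (d = (-28 - 1*4)/6 = (-28 - 4)/6 = (1/6)*(-32) = -16/3 ≈ -5.3333)
D = -343/5360 (D = (13/(-16/3) - 37/20)/67 = (13*(-3/16) - 37*1/20)*(1/67) = (-39/16 - 37/20)*(1/67) = -343/80*1/67 = -343/5360 ≈ -0.063993)
(-127 + D)**2 = (-127 - 343/5360)**2 = (-681063/5360)**2 = 463846809969/28729600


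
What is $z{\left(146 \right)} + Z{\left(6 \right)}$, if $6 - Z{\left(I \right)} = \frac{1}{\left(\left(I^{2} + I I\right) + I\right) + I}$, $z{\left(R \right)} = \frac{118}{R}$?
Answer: $\frac{41675}{6132} \approx 6.7963$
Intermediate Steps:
$Z{\left(I \right)} = 6 - \frac{1}{2 I + 2 I^{2}}$ ($Z{\left(I \right)} = 6 - \frac{1}{\left(\left(I^{2} + I I\right) + I\right) + I} = 6 - \frac{1}{\left(\left(I^{2} + I^{2}\right) + I\right) + I} = 6 - \frac{1}{\left(2 I^{2} + I\right) + I} = 6 - \frac{1}{\left(I + 2 I^{2}\right) + I} = 6 - \frac{1}{2 I + 2 I^{2}}$)
$z{\left(146 \right)} + Z{\left(6 \right)} = \frac{118}{146} + \frac{-1 + 12 \cdot 6 + 12 \cdot 6^{2}}{2 \cdot 6 \left(1 + 6\right)} = 118 \cdot \frac{1}{146} + \frac{1}{2} \cdot \frac{1}{6} \cdot \frac{1}{7} \left(-1 + 72 + 12 \cdot 36\right) = \frac{59}{73} + \frac{1}{2} \cdot \frac{1}{6} \cdot \frac{1}{7} \left(-1 + 72 + 432\right) = \frac{59}{73} + \frac{1}{2} \cdot \frac{1}{6} \cdot \frac{1}{7} \cdot 503 = \frac{59}{73} + \frac{503}{84} = \frac{41675}{6132}$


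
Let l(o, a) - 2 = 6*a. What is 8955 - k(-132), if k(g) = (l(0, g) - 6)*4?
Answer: 12139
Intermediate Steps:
l(o, a) = 2 + 6*a
k(g) = -16 + 24*g (k(g) = ((2 + 6*g) - 6)*4 = (-4 + 6*g)*4 = -16 + 24*g)
8955 - k(-132) = 8955 - (-16 + 24*(-132)) = 8955 - (-16 - 3168) = 8955 - 1*(-3184) = 8955 + 3184 = 12139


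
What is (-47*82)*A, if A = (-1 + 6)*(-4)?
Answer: 77080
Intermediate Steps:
A = -20 (A = 5*(-4) = -20)
(-47*82)*A = -47*82*(-20) = -3854*(-20) = 77080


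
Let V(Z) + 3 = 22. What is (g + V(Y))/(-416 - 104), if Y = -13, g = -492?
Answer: 473/520 ≈ 0.90962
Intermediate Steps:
V(Z) = 19 (V(Z) = -3 + 22 = 19)
(g + V(Y))/(-416 - 104) = (-492 + 19)/(-416 - 104) = -473/(-520) = -473*(-1/520) = 473/520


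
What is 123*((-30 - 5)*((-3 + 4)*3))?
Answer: -12915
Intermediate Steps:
123*((-30 - 5)*((-3 + 4)*3)) = 123*(-35*3) = 123*(-105) = -12915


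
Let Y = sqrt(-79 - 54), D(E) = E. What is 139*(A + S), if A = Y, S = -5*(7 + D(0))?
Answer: -4865 + 139*I*sqrt(133) ≈ -4865.0 + 1603.0*I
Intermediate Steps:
Y = I*sqrt(133) (Y = sqrt(-133) = I*sqrt(133) ≈ 11.533*I)
S = -35 (S = -5*(7 + 0) = -5*7 = -35)
A = I*sqrt(133) ≈ 11.533*I
139*(A + S) = 139*(I*sqrt(133) - 35) = 139*(-35 + I*sqrt(133)) = -4865 + 139*I*sqrt(133)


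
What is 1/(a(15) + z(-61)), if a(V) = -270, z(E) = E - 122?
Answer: -1/453 ≈ -0.0022075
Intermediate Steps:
z(E) = -122 + E
1/(a(15) + z(-61)) = 1/(-270 + (-122 - 61)) = 1/(-270 - 183) = 1/(-453) = -1/453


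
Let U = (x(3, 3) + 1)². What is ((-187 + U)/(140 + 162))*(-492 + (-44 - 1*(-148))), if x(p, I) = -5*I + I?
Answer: 12804/151 ≈ 84.795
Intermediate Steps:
x(p, I) = -4*I
U = 121 (U = (-4*3 + 1)² = (-12 + 1)² = (-11)² = 121)
((-187 + U)/(140 + 162))*(-492 + (-44 - 1*(-148))) = ((-187 + 121)/(140 + 162))*(-492 + (-44 - 1*(-148))) = (-66/302)*(-492 + (-44 + 148)) = (-66*1/302)*(-492 + 104) = -33/151*(-388) = 12804/151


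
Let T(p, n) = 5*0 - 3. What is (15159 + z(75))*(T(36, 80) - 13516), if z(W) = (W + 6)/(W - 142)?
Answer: -13729517868/67 ≈ -2.0492e+8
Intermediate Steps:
z(W) = (6 + W)/(-142 + W)
T(p, n) = -3 (T(p, n) = 0 - 3 = -3)
(15159 + z(75))*(T(36, 80) - 13516) = (15159 + (6 + 75)/(-142 + 75))*(-3 - 13516) = (15159 + 81/(-67))*(-13519) = (15159 - 1/67*81)*(-13519) = (15159 - 81/67)*(-13519) = (1015572/67)*(-13519) = -13729517868/67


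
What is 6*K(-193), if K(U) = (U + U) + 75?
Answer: -1866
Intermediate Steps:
K(U) = 75 + 2*U (K(U) = 2*U + 75 = 75 + 2*U)
6*K(-193) = 6*(75 + 2*(-193)) = 6*(75 - 386) = 6*(-311) = -1866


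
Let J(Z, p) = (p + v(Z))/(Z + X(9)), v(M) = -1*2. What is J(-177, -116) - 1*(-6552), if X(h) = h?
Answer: 550427/84 ≈ 6552.7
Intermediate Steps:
v(M) = -2
J(Z, p) = (-2 + p)/(9 + Z) (J(Z, p) = (p - 2)/(Z + 9) = (-2 + p)/(9 + Z))
J(-177, -116) - 1*(-6552) = (-2 - 116)/(9 - 177) - 1*(-6552) = -118/(-168) + 6552 = -1/168*(-118) + 6552 = 59/84 + 6552 = 550427/84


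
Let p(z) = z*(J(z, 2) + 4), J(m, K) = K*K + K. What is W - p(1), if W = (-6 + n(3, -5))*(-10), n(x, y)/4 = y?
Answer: 250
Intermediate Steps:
n(x, y) = 4*y
J(m, K) = K + K**2 (J(m, K) = K**2 + K = K + K**2)
p(z) = 10*z (p(z) = z*(2*(1 + 2) + 4) = z*(2*3 + 4) = z*(6 + 4) = z*10 = 10*z)
W = 260 (W = (-6 + 4*(-5))*(-10) = (-6 - 20)*(-10) = -26*(-10) = 260)
W - p(1) = 260 - 10 = 250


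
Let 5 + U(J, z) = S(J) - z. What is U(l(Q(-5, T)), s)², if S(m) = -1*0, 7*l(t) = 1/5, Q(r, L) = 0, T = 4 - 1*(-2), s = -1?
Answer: 16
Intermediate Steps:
T = 6 (T = 4 + 2 = 6)
l(t) = 1/35 (l(t) = (⅐)/5 = (⅐)*(⅕) = 1/35)
S(m) = 0
U(J, z) = -5 - z (U(J, z) = -5 + (0 - z) = -5 - z)
U(l(Q(-5, T)), s)² = (-5 - 1*(-1))² = (-5 + 1)² = (-4)² = 16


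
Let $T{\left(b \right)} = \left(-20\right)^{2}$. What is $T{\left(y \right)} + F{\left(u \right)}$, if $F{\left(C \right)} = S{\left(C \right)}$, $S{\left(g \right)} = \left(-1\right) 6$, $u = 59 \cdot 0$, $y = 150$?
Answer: $394$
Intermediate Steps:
$T{\left(b \right)} = 400$
$u = 0$
$S{\left(g \right)} = -6$
$F{\left(C \right)} = -6$
$T{\left(y \right)} + F{\left(u \right)} = 400 - 6 = 394$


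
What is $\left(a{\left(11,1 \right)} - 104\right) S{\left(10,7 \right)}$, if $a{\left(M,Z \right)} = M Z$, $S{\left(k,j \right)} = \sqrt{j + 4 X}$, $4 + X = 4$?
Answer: $- 93 \sqrt{7} \approx -246.05$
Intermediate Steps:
$X = 0$ ($X = -4 + 4 = 0$)
$S{\left(k,j \right)} = \sqrt{j}$ ($S{\left(k,j \right)} = \sqrt{j + 4 \cdot 0} = \sqrt{j + 0} = \sqrt{j}$)
$\left(a{\left(11,1 \right)} - 104\right) S{\left(10,7 \right)} = \left(11 \cdot 1 - 104\right) \sqrt{7} = \left(11 - 104\right) \sqrt{7} = - 93 \sqrt{7}$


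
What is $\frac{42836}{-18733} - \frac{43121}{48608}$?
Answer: $- \frac{93224451}{29373344} \approx -3.1738$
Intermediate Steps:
$\frac{42836}{-18733} - \frac{43121}{48608} = 42836 \left(- \frac{1}{18733}\right) - \frac{1391}{1568} = - \frac{42836}{18733} - \frac{1391}{1568} = - \frac{93224451}{29373344}$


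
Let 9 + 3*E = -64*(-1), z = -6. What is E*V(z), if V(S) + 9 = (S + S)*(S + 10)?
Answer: -1045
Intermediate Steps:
E = 55/3 (E = -3 + (-64*(-1))/3 = -3 + (⅓)*64 = -3 + 64/3 = 55/3 ≈ 18.333)
V(S) = -9 + 2*S*(10 + S) (V(S) = -9 + (S + S)*(S + 10) = -9 + (2*S)*(10 + S) = -9 + 2*S*(10 + S))
E*V(z) = 55*(-9 + 2*(-6)² + 20*(-6))/3 = 55*(-9 + 2*36 - 120)/3 = 55*(-9 + 72 - 120)/3 = (55/3)*(-57) = -1045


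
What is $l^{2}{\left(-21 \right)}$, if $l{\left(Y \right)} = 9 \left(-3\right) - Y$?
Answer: $36$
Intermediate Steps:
$l{\left(Y \right)} = -27 - Y$
$l^{2}{\left(-21 \right)} = \left(-27 - -21\right)^{2} = \left(-27 + 21\right)^{2} = \left(-6\right)^{2} = 36$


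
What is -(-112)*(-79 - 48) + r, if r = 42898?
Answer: 28674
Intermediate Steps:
-(-112)*(-79 - 48) + r = -(-112)*(-79 - 48) + 42898 = -(-112)*(-127) + 42898 = -1*14224 + 42898 = -14224 + 42898 = 28674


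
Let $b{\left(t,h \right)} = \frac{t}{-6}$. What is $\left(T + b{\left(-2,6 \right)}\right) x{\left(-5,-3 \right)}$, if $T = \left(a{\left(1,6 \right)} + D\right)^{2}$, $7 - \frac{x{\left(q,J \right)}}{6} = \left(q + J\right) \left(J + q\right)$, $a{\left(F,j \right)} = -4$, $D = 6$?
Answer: $-1482$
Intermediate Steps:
$b{\left(t,h \right)} = - \frac{t}{6}$ ($b{\left(t,h \right)} = t \left(- \frac{1}{6}\right) = - \frac{t}{6}$)
$x{\left(q,J \right)} = 42 - 6 \left(J + q\right)^{2}$ ($x{\left(q,J \right)} = 42 - 6 \left(q + J\right) \left(J + q\right) = 42 - 6 \left(J + q\right) \left(J + q\right) = 42 - 6 \left(J + q\right)^{2}$)
$T = 4$ ($T = \left(-4 + 6\right)^{2} = 2^{2} = 4$)
$\left(T + b{\left(-2,6 \right)}\right) x{\left(-5,-3 \right)} = \left(4 - - \frac{1}{3}\right) \left(42 - 6 \left(-3 - 5\right)^{2}\right) = \left(4 + \frac{1}{3}\right) \left(42 - 6 \left(-8\right)^{2}\right) = \frac{13 \left(42 - 384\right)}{3} = \frac{13}{3} \left(-342\right) = -1482$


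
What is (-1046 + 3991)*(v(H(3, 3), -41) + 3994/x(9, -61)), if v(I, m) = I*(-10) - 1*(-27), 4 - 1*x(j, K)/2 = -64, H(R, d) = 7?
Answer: -2730015/68 ≈ -40147.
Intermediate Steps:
x(j, K) = 136 (x(j, K) = 8 - 2*(-64) = 8 + 128 = 136)
v(I, m) = 27 - 10*I (v(I, m) = -10*I + 27 = 27 - 10*I)
(-1046 + 3991)*(v(H(3, 3), -41) + 3994/x(9, -61)) = (-1046 + 3991)*((27 - 10*7) + 3994/136) = 2945*((27 - 70) + 3994*(1/136)) = 2945*(-43 + 1997/68) = 2945*(-927/68) = -2730015/68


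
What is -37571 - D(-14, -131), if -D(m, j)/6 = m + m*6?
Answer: -38159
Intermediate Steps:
D(m, j) = -42*m (D(m, j) = -6*(m + m*6) = -6*(m + 6*m) = -42*m)
-37571 - D(-14, -131) = -37571 - (-42)*(-14) = -37571 - 1*588 = -37571 - 588 = -38159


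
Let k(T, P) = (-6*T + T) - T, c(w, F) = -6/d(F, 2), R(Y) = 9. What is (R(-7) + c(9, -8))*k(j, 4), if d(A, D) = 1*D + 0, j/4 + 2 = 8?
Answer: -864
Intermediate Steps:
j = 24 (j = -8 + 4*8 = -8 + 32 = 24)
d(A, D) = D (d(A, D) = D + 0 = D)
c(w, F) = -3 (c(w, F) = -6/2 = -6*1/2 = -3)
k(T, P) = -6*T (k(T, P) = -5*T - T = -6*T)
(R(-7) + c(9, -8))*k(j, 4) = (9 - 3)*(-6*24) = 6*(-144) = -864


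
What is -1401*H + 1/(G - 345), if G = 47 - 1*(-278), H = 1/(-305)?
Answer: 5543/1220 ≈ 4.5434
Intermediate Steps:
H = -1/305 ≈ -0.0032787
G = 325 (G = 47 + 278 = 325)
-1401*H + 1/(G - 345) = -1401*(-1/305) + 1/(325 - 345) = 1401/305 + 1/(-20) = 1401/305 - 1/20 = 5543/1220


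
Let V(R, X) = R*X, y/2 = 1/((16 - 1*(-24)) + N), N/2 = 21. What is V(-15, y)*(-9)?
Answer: 135/41 ≈ 3.2927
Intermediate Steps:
N = 42 (N = 2*21 = 42)
y = 1/41 (y = 2/((16 - 1*(-24)) + 42) = 2/((16 + 24) + 42) = 2/(40 + 42) = 2/82 = 2*(1/82) = 1/41 ≈ 0.024390)
V(-15, y)*(-9) = -15*1/41*(-9) = -15/41*(-9) = 135/41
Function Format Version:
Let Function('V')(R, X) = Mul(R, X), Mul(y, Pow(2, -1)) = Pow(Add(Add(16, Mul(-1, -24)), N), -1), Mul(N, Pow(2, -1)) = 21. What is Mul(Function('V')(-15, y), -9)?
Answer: Rational(135, 41) ≈ 3.2927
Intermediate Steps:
N = 42 (N = Mul(2, 21) = 42)
y = Rational(1, 41) (y = Mul(2, Pow(Add(Add(16, Mul(-1, -24)), 42), -1)) = Mul(2, Pow(Add(Add(16, 24), 42), -1)) = Mul(2, Pow(Add(40, 42), -1)) = Mul(2, Pow(82, -1)) = Mul(2, Rational(1, 82)) = Rational(1, 41) ≈ 0.024390)
Mul(Function('V')(-15, y), -9) = Mul(Mul(-15, Rational(1, 41)), -9) = Mul(Rational(-15, 41), -9) = Rational(135, 41)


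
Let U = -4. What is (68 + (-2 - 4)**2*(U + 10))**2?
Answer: 80656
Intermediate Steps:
(68 + (-2 - 4)**2*(U + 10))**2 = (68 + (-2 - 4)**2*(-4 + 10))**2 = (68 + (-6)**2*6)**2 = (68 + 36*6)**2 = (68 + 216)**2 = 284**2 = 80656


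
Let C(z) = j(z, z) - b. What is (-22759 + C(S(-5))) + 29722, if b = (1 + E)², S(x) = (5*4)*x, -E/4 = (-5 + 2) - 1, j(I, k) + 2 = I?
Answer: 6572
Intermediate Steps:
j(I, k) = -2 + I
E = 16 (E = -4*((-5 + 2) - 1) = -4*(-3 - 1) = -4*(-4) = 16)
S(x) = 20*x
b = 289 (b = (1 + 16)² = 17² = 289)
C(z) = -291 + z (C(z) = (-2 + z) - 1*289 = (-2 + z) - 289 = -291 + z)
(-22759 + C(S(-5))) + 29722 = (-22759 + (-291 + 20*(-5))) + 29722 = (-22759 + (-291 - 100)) + 29722 = (-22759 - 391) + 29722 = -23150 + 29722 = 6572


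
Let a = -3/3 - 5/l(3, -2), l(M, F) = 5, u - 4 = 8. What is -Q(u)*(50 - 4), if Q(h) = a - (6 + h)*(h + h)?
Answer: 19964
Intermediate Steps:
u = 12 (u = 4 + 8 = 12)
a = -2 (a = -3/3 - 5/5 = -3*⅓ - 5*⅕ = -1 - 1 = -2)
Q(h) = -2 - 2*h*(6 + h) (Q(h) = -2 - (6 + h)*(h + h) = -2 - (6 + h)*2*h = -2 - 2*h*(6 + h))
-Q(u)*(50 - 4) = -(-2 - 12*12 - 2*12²)*(50 - 4) = -(-2 - 144 - 2*144)*46 = -(-2 - 144 - 288)*46 = -(-434)*46 = -1*(-19964) = 19964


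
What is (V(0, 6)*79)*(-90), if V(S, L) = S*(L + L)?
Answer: 0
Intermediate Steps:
V(S, L) = 2*L*S (V(S, L) = S*(2*L) = 2*L*S)
(V(0, 6)*79)*(-90) = ((2*6*0)*79)*(-90) = (0*79)*(-90) = 0*(-90) = 0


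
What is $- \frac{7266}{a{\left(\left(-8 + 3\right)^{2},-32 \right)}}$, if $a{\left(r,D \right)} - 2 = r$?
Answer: $- \frac{2422}{9} \approx -269.11$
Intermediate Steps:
$a{\left(r,D \right)} = 2 + r$
$- \frac{7266}{a{\left(\left(-8 + 3\right)^{2},-32 \right)}} = - \frac{7266}{2 + \left(-8 + 3\right)^{2}} = - \frac{7266}{2 + \left(-5\right)^{2}} = - \frac{7266}{2 + 25} = - \frac{7266}{27} = \left(-7266\right) \frac{1}{27} = - \frac{2422}{9}$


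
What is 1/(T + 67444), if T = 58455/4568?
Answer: 4568/308142647 ≈ 1.4824e-5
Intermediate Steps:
T = 58455/4568 (T = 58455*(1/4568) = 58455/4568 ≈ 12.797)
1/(T + 67444) = 1/(58455/4568 + 67444) = 1/(308142647/4568) = 4568/308142647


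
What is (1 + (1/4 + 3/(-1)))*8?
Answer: -14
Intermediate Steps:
(1 + (1/4 + 3/(-1)))*8 = (1 + (1*(¼) + 3*(-1)))*8 = (1 + (¼ - 3))*8 = (1 - 11/4)*8 = -7/4*8 = -14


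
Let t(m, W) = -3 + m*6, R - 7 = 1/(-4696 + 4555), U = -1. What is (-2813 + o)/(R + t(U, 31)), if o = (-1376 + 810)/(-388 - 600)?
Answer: 195896799/139802 ≈ 1401.2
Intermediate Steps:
o = 283/494 (o = -566/(-988) = -566*(-1/988) = 283/494 ≈ 0.57287)
R = 986/141 (R = 7 + 1/(-4696 + 4555) = 7 + 1/(-141) = 7 - 1/141 = 986/141 ≈ 6.9929)
t(m, W) = -3 + 6*m
(-2813 + o)/(R + t(U, 31)) = (-2813 + 283/494)/(986/141 + (-3 + 6*(-1))) = -1389339/(494*(986/141 + (-3 - 6))) = -1389339/(494*(986/141 - 9)) = -1389339/(494*(-283/141)) = -1389339/494*(-141/283) = 195896799/139802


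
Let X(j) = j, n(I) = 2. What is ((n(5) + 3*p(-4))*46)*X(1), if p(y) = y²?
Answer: 2300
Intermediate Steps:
((n(5) + 3*p(-4))*46)*X(1) = ((2 + 3*(-4)²)*46)*1 = ((2 + 3*16)*46)*1 = ((2 + 48)*46)*1 = (50*46)*1 = 2300*1 = 2300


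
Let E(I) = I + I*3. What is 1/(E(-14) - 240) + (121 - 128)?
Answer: -2073/296 ≈ -7.0034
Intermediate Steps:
E(I) = 4*I (E(I) = I + 3*I = 4*I)
1/(E(-14) - 240) + (121 - 128) = 1/(4*(-14) - 240) + (121 - 128) = 1/(-56 - 240) - 7 = 1/(-296) - 7 = -1/296 - 7 = -2073/296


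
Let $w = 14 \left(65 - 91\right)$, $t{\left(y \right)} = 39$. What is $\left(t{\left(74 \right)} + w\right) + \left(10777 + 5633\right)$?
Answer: $16085$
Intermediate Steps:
$w = -364$ ($w = 14 \left(-26\right) = -364$)
$\left(t{\left(74 \right)} + w\right) + \left(10777 + 5633\right) = \left(39 - 364\right) + \left(10777 + 5633\right) = -325 + 16410 = 16085$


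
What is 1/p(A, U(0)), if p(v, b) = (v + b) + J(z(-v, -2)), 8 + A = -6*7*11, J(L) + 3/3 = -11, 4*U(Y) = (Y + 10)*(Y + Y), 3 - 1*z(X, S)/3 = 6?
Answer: -1/482 ≈ -0.0020747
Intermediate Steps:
z(X, S) = -9 (z(X, S) = 9 - 3*6 = 9 - 18 = -9)
U(Y) = Y*(10 + Y)/2 (U(Y) = ((Y + 10)*(Y + Y))/4 = ((10 + Y)*(2*Y))/4 = (2*Y*(10 + Y))/4 = Y*(10 + Y)/2)
J(L) = -12 (J(L) = -1 - 11 = -12)
A = -470 (A = -8 - 6*7*11 = -8 - 42*11 = -8 - 462 = -470)
p(v, b) = -12 + b + v (p(v, b) = (v + b) - 12 = (b + v) - 12 = -12 + b + v)
1/p(A, U(0)) = 1/(-12 + (½)*0*(10 + 0) - 470) = 1/(-12 + (½)*0*10 - 470) = 1/(-12 + 0 - 470) = 1/(-482) = -1/482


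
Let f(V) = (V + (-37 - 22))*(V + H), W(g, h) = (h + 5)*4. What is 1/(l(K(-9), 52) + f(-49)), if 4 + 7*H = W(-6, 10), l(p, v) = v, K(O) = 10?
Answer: 1/4480 ≈ 0.00022321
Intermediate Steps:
W(g, h) = 20 + 4*h (W(g, h) = (5 + h)*4 = 20 + 4*h)
H = 8 (H = -4/7 + (20 + 4*10)/7 = -4/7 + (20 + 40)/7 = -4/7 + (⅐)*60 = -4/7 + 60/7 = 8)
f(V) = (-59 + V)*(8 + V) (f(V) = (V + (-37 - 22))*(V + 8) = (V - 59)*(8 + V) = (-59 + V)*(8 + V))
1/(l(K(-9), 52) + f(-49)) = 1/(52 + (-472 + (-49)² - 51*(-49))) = 1/(52 + (-472 + 2401 + 2499)) = 1/(52 + 4428) = 1/4480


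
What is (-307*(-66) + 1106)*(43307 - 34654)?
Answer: 184897304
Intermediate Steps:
(-307*(-66) + 1106)*(43307 - 34654) = (20262 + 1106)*8653 = 21368*8653 = 184897304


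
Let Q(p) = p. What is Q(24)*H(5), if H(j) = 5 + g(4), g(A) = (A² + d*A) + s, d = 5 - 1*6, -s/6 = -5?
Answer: 1128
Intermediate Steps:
s = 30 (s = -6*(-5) = 30)
d = -1 (d = 5 - 6 = -1)
g(A) = 30 + A² - A (g(A) = (A² - A) + 30 = 30 + A² - A)
H(j) = 47 (H(j) = 5 + (30 + 4² - 1*4) = 5 + (30 + 16 - 4) = 5 + 42 = 47)
Q(24)*H(5) = 24*47 = 1128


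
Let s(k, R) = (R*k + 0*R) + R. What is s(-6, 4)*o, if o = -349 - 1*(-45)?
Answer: 6080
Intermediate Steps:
s(k, R) = R + R*k (s(k, R) = (R*k + 0) + R = R*k + R = R + R*k)
o = -304 (o = -349 + 45 = -304)
s(-6, 4)*o = (4*(1 - 6))*(-304) = (4*(-5))*(-304) = -20*(-304) = 6080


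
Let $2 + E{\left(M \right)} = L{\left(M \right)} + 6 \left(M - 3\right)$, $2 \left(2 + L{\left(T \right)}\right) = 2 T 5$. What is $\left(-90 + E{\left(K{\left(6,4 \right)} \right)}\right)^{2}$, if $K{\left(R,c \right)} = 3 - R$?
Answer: $21025$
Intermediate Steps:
$L{\left(T \right)} = -2 + 5 T$ ($L{\left(T \right)} = -2 + \frac{2 T 5}{2} = -2 + \frac{10 T}{2} = -2 + 5 T$)
$E{\left(M \right)} = -22 + 11 M$ ($E{\left(M \right)} = -2 + \left(\left(-2 + 5 M\right) + 6 \left(M - 3\right)\right) = -2 + \left(\left(-2 + 5 M\right) + 6 \left(-3 + M\right)\right) = -2 + \left(\left(-2 + 5 M\right) + \left(-18 + 6 M\right)\right) = -2 + \left(-20 + 11 M\right) = -22 + 11 M$)
$\left(-90 + E{\left(K{\left(6,4 \right)} \right)}\right)^{2} = \left(-90 + \left(-22 + 11 \left(3 - 6\right)\right)\right)^{2} = \left(-90 + \left(-22 + 11 \left(-3\right)\right)\right)^{2} = \left(-90 - 55\right)^{2} = \left(-145\right)^{2} = 21025$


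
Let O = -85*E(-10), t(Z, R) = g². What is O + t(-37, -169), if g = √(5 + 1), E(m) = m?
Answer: 856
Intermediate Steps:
g = √6 ≈ 2.4495
t(Z, R) = 6 (t(Z, R) = (√6)² = 6)
O = 850 (O = -85*(-10) = 850)
O + t(-37, -169) = 850 + 6 = 856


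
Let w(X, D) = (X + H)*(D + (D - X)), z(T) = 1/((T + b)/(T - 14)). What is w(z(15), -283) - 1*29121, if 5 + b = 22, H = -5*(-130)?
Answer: -406588417/1024 ≈ -3.9706e+5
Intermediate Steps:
H = 650
b = 17 (b = -5 + 22 = 17)
z(T) = (-14 + T)/(17 + T) (z(T) = 1/((T + 17)/(T - 14)) = 1/((17 + T)/(-14 + T)) = (-14 + T)/(17 + T))
w(X, D) = (650 + X)*(-X + 2*D) (w(X, D) = (X + 650)*(D + (D - X)) = (650 + X)*(-X + 2*D))
w(z(15), -283) - 1*29121 = (-((-14 + 15)/(17 + 15))² - 650*(-14 + 15)/(17 + 15) + 1300*(-283) + 2*(-283)*((-14 + 15)/(17 + 15))) - 1*29121 = (-(1/32)² - 650/32 - 367900 + 2*(-283)*(1/32)) - 29121 = (-((1/32)*1)² - 325/16 - 367900 + 2*(-283)*((1/32)*1)) - 29121 = (-(1/32)² - 650*1/32 - 367900 + 2*(-283)*(1/32)) - 29121 = (-1*1/1024 - 325/16 - 367900 - 283/16) - 29121 = (-1/1024 - 325/16 - 367900 - 283/16) - 29121 = -376768513/1024 - 29121 = -406588417/1024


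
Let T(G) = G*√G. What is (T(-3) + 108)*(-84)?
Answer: -9072 + 252*I*√3 ≈ -9072.0 + 436.48*I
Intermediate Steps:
T(G) = G^(3/2)
(T(-3) + 108)*(-84) = ((-3)^(3/2) + 108)*(-84) = (-3*I*√3 + 108)*(-84) = (108 - 3*I*√3)*(-84) = -9072 + 252*I*√3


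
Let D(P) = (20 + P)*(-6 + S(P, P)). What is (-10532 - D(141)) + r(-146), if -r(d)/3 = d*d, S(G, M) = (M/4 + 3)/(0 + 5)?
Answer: -1494913/20 ≈ -74746.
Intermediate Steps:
S(G, M) = 3/5 + M/20 (S(G, M) = (M*(1/4) + 3)/5 = (M/4 + 3)*(1/5) = (3 + M/4)*(1/5) = 3/5 + M/20)
r(d) = -3*d**2 (r(d) = -3*d*d = -3*d**2)
D(P) = (20 + P)*(-27/5 + P/20) (D(P) = (20 + P)*(-6 + (3/5 + P/20)) = (20 + P)*(-27/5 + P/20))
(-10532 - D(141)) + r(-146) = (-10532 - (-108 - 22/5*141 + (1/20)*141**2)) - 3*(-146)**2 = (-10532 - (-108 - 3102/5 + (1/20)*19881)) - 3*21316 = (-10532 - (-108 - 3102/5 + 19881/20)) - 63948 = (-10532 - 1*5313/20) - 63948 = (-10532 - 5313/20) - 63948 = -215953/20 - 63948 = -1494913/20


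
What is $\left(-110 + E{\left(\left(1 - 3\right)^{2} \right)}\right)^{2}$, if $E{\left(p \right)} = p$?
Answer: $11236$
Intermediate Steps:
$\left(-110 + E{\left(\left(1 - 3\right)^{2} \right)}\right)^{2} = \left(-110 + \left(1 - 3\right)^{2}\right)^{2} = \left(-110 + \left(-2\right)^{2}\right)^{2} = \left(-110 + 4\right)^{2} = \left(-106\right)^{2} = 11236$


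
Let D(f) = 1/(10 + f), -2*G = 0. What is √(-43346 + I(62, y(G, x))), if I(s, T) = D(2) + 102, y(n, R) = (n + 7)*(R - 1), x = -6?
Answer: I*√1556781/6 ≈ 207.95*I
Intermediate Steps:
G = 0 (G = -½*0 = 0)
y(n, R) = (-1 + R)*(7 + n) (y(n, R) = (7 + n)*(-1 + R) = (-1 + R)*(7 + n))
I(s, T) = 1225/12 (I(s, T) = 1/(10 + 2) + 102 = 1/12 + 102 = 1225/12)
√(-43346 + I(62, y(G, x))) = √(-43346 + 1225/12) = √(-518927/12) = I*√1556781/6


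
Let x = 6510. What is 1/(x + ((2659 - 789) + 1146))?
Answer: 1/9526 ≈ 0.00010498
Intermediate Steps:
1/(x + ((2659 - 789) + 1146)) = 1/(6510 + ((2659 - 789) + 1146)) = 1/(6510 + (1870 + 1146)) = 1/(6510 + 3016) = 1/9526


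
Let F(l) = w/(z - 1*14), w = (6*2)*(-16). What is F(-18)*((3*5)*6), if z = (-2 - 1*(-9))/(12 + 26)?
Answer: 43776/35 ≈ 1250.7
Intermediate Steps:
z = 7/38 (z = (-2 + 9)/38 = 7*(1/38) = 7/38 ≈ 0.18421)
w = -192 (w = 12*(-16) = -192)
F(l) = 2432/175 (F(l) = -192/(7/38 - 1*14) = -192/(7/38 - 14) = -192/(-525/38) = -192*(-38/525) = 2432/175)
F(-18)*((3*5)*6) = 2432*((3*5)*6)/175 = 2432*(15*6)/175 = (2432/175)*90 = 43776/35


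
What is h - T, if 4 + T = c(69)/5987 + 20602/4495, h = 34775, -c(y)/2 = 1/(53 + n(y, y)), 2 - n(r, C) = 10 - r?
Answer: 53342536577272/1533959205 ≈ 34774.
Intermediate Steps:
n(r, C) = -8 + r (n(r, C) = 2 - (10 - r) = 2 + (-10 + r) = -8 + r)
c(y) = -2/(45 + y) (c(y) = -2/(53 + (-8 + y)) = -2/(45 + y))
T = 894776603/1533959205 (T = -4 + (-2/(45 + 69)/5987 + 20602/4495) = -4 + (-2/114*(1/5987) + 20602*(1/4495)) = -4 + (-2*1/114*(1/5987) + 20602/4495) = -4 + (-1/57*1/5987 + 20602/4495) = -4 + (-1/341259 + 20602/4495) = -4 + 7030613423/1533959205 = 894776603/1533959205 ≈ 0.58331)
h - T = 34775 - 1*894776603/1533959205 = 34775 - 894776603/1533959205 = 53342536577272/1533959205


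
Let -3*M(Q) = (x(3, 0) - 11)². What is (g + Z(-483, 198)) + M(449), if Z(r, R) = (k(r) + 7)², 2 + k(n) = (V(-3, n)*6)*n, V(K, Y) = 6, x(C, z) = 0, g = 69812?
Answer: 906715382/3 ≈ 3.0224e+8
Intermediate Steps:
M(Q) = -121/3 (M(Q) = -(0 - 11)²/3 = -⅓*(-11)² = -⅓*121 = -121/3)
k(n) = -2 + 36*n (k(n) = -2 + (6*6)*n = -2 + 36*n)
Z(r, R) = (5 + 36*r)² (Z(r, R) = ((-2 + 36*r) + 7)² = (5 + 36*r)²)
(g + Z(-483, 198)) + M(449) = (69812 + (5 + 36*(-483))²) - 121/3 = (69812 + (5 - 17388)²) - 121/3 = (69812 + (-17383)²) - 121/3 = (69812 + 302168689) - 121/3 = 302238501 - 121/3 = 906715382/3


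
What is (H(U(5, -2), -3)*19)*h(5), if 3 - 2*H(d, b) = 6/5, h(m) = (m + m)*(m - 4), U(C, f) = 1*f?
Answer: 171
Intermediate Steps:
U(C, f) = f
h(m) = 2*m*(-4 + m) (h(m) = (2*m)*(-4 + m) = 2*m*(-4 + m))
H(d, b) = 9/10 (H(d, b) = 3/2 - 3/5 = 3/2 - ½*6/5 = 3/2 - ⅗ = 9/10)
(H(U(5, -2), -3)*19)*h(5) = ((9/10)*19)*(2*5*(-4 + 5)) = 171*(2*5*1)/10 = (171/10)*10 = 171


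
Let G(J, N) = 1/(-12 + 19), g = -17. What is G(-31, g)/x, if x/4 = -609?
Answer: -1/17052 ≈ -5.8644e-5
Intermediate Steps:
x = -2436 (x = 4*(-609) = -2436)
G(J, N) = ⅐ (G(J, N) = 1/7 = ⅐)
G(-31, g)/x = (⅐)/(-2436) = (⅐)*(-1/2436) = -1/17052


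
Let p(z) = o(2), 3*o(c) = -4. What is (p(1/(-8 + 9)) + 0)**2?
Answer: 16/9 ≈ 1.7778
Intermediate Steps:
o(c) = -4/3 (o(c) = (1/3)*(-4) = -4/3)
p(z) = -4/3
(p(1/(-8 + 9)) + 0)**2 = (-4/3 + 0)**2 = (-4/3)**2 = 16/9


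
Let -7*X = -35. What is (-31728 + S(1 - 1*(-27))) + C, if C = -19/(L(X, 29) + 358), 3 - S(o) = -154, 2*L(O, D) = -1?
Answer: -22573303/715 ≈ -31571.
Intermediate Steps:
X = 5 (X = -⅐*(-35) = 5)
L(O, D) = -½ (L(O, D) = (½)*(-1) = -½)
S(o) = 157 (S(o) = 3 - 1*(-154) = 3 + 154 = 157)
C = -38/715 (C = -19/(-½ + 358) = -19/(715/2) = (2/715)*(-19) = -38/715 ≈ -0.053147)
(-31728 + S(1 - 1*(-27))) + C = (-31728 + 157) - 38/715 = -31571 - 38/715 = -22573303/715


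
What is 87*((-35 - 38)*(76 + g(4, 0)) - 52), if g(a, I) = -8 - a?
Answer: -410988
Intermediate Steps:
87*((-35 - 38)*(76 + g(4, 0)) - 52) = 87*((-35 - 38)*(76 + (-8 - 1*4)) - 52) = 87*(-73*(76 + (-8 - 4)) - 52) = 87*(-73*(76 - 12) - 52) = 87*(-73*64 - 52) = 87*(-4672 - 52) = 87*(-4724) = -410988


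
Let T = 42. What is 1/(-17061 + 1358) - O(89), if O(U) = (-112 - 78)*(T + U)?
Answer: 390847669/15703 ≈ 24890.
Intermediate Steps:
O(U) = -7980 - 190*U (O(U) = (-112 - 78)*(42 + U) = -190*(42 + U) = -7980 - 190*U)
1/(-17061 + 1358) - O(89) = 1/(-17061 + 1358) - (-7980 - 190*89) = 1/(-15703) - (-7980 - 16910) = -1/15703 - 1*(-24890) = -1/15703 + 24890 = 390847669/15703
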